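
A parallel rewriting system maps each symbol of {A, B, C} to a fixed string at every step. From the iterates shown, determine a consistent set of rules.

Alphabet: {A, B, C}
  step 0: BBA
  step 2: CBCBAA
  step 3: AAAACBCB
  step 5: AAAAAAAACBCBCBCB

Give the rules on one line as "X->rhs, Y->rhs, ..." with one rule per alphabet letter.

A->CB, B->A, C->A

  step 2 ⇒ step 3: CBCBAA ⇒ A·A·A·A·CB·CB
    A ↦ CB
    B ↦ A
    C ↦ A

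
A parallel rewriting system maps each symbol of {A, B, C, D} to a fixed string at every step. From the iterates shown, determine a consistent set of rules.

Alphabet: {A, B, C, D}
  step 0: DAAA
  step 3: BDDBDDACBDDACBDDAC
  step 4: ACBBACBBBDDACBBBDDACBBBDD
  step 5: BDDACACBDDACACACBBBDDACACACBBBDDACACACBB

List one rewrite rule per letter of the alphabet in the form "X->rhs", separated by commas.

A->BD, B->AC, C->D, D->B

  step 4 ⇒ step 5: ACBBACBBBDDACBBBDDACBBBDD ⇒ BD·D·AC·AC·BD·D·AC·AC·AC·B·B·BD·D·AC·AC·AC·B·B·BD·D·AC·AC·AC·B·B
    A ↦ BD
    B ↦ AC
    C ↦ D
    D ↦ B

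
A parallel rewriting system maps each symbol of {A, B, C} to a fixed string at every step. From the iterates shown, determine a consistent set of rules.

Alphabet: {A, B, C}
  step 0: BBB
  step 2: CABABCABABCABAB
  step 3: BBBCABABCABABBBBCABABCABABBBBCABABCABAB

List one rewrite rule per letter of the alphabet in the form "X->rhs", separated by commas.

  step 2 ⇒ step 3: CABABCABABCABAB ⇒ BBB·CAB·AB·CAB·AB·BBB·CAB·AB·CAB·AB·BBB·CAB·AB·CAB·AB
    A ↦ CAB
    B ↦ AB
    C ↦ BBB

A->CAB, B->AB, C->BBB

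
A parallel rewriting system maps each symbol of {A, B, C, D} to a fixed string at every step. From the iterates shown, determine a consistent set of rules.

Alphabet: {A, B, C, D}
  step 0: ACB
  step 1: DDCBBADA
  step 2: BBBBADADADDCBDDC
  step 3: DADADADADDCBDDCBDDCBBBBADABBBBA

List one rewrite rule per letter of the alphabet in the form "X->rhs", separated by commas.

  step 2 ⇒ step 3: BBBBADADADDCBDDC ⇒ DA·DA·DA·DA·DDC·B·DDC·B·DDC·B·B·BBA·DA·B·B·BBA
    A ↦ DDC
    B ↦ DA
    C ↦ BBA
    D ↦ B

A->DDC, B->DA, C->BBA, D->B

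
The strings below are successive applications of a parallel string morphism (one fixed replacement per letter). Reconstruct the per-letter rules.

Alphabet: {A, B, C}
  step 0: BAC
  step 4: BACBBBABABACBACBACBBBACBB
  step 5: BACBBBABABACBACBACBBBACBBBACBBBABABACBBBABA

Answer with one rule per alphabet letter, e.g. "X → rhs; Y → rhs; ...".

  step 4 ⇒ step 5: BACBBBABABACBACBACBBBACBB ⇒ BA·C·BB·BA·BA·BA·C·BA·C·BA·C·BB·BA·C·BB·BA·C·BB·BA·BA·BA·C·BB·BA·BA
    A ↦ C
    B ↦ BA
    C ↦ BB

A->C, B->BA, C->BB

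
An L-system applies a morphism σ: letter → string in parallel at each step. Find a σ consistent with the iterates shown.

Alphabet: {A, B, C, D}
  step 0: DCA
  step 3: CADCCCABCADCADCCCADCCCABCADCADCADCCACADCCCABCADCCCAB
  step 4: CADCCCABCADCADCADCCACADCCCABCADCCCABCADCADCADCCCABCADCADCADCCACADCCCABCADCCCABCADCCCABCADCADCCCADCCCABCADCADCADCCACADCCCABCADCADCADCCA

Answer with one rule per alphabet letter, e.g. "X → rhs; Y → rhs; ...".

  step 3 ⇒ step 4: CADCCCABCADCADCCCADCCCABCADCADCADCCACADCCCABCADCCCAB ⇒ CAD·CC·CAB·CAD·CAD·CAD·CC·A·CAD·CC·CAB·CAD·CC·CAB·CAD·CAD·CAD·CC·CAB·CAD·CAD·CAD·CC·A·CAD·CC·CAB·CAD·CC·CAB·CAD·CC·CAB·CAD·CAD·CC·CAD·CC·CAB·CAD·CAD·CAD·CC·A·CAD·CC·CAB·CAD·CAD·CAD·CC·A
    A ↦ CC
    B ↦ A
    C ↦ CAD
    D ↦ CAB

A->CC, B->A, C->CAD, D->CAB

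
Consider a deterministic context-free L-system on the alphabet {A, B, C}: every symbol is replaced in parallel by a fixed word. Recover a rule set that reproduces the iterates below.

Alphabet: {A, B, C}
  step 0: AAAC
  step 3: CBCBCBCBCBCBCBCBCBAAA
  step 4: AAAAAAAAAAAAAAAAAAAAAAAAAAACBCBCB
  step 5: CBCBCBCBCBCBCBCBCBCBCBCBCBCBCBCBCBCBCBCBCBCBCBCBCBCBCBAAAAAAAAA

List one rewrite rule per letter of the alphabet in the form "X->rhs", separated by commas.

  step 4 ⇒ step 5: AAAAAAAAAAAAAAAAAAAAAAAAAAACBCBCB ⇒ CB·CB·CB·CB·CB·CB·CB·CB·CB·CB·CB·CB·CB·CB·CB·CB·CB·CB·CB·CB·CB·CB·CB·CB·CB·CB·CB·A·AA·A·AA·A·AA
    A ↦ CB
    B ↦ AA
    C ↦ A

A->CB, B->AA, C->A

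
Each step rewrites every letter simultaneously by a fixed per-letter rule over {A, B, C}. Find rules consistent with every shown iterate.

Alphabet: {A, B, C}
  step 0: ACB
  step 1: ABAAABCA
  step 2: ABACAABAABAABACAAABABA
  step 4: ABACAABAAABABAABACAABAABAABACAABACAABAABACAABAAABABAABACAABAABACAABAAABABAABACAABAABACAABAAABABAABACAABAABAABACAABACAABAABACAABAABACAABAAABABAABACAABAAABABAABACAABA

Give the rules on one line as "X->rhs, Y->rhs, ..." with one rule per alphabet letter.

  step 1 ⇒ step 2: ABAAABCA ⇒ ABA·CA·ABA·ABA·ABA·CA·AAB·ABA
    A ↦ ABA
    B ↦ CA
    C ↦ AAB

A->ABA, B->CA, C->AAB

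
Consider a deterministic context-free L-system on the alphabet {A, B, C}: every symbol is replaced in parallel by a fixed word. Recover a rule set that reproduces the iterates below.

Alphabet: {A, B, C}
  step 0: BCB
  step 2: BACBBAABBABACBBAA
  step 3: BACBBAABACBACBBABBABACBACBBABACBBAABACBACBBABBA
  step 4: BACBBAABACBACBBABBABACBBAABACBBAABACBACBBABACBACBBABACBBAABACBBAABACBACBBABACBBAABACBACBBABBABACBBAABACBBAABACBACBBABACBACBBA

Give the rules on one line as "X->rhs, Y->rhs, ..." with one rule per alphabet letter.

  step 3 ⇒ step 4: BACBBAABACBACBBABBABACBACBBABACBBAABACBACBBABBA ⇒ BAC·BBA·A·BAC·BAC·BBA·BBA·BAC·BBA·A·BAC·BBA·A·BAC·BAC·BBA·BAC·BAC·BBA·BAC·BBA·A·BAC·BBA·A·BAC·BAC·BBA·BAC·BBA·A·BAC·BAC·BBA·BBA·BAC·BBA·A·BAC·BBA·A·BAC·BAC·BBA·BAC·BAC·BBA
    A ↦ BBA
    B ↦ BAC
    C ↦ A

A->BBA, B->BAC, C->A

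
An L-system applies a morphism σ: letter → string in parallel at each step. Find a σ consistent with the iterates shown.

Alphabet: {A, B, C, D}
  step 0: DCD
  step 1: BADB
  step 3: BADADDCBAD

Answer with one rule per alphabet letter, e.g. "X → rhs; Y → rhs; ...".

  step 0 ⇒ step 1: DCD ⇒ B·AD·B
    C ↦ AD
    D ↦ B
    A ↦ C  (constrained at step 1)
    B ↦ DC  (constrained at step 1)

A->C, B->DC, C->AD, D->B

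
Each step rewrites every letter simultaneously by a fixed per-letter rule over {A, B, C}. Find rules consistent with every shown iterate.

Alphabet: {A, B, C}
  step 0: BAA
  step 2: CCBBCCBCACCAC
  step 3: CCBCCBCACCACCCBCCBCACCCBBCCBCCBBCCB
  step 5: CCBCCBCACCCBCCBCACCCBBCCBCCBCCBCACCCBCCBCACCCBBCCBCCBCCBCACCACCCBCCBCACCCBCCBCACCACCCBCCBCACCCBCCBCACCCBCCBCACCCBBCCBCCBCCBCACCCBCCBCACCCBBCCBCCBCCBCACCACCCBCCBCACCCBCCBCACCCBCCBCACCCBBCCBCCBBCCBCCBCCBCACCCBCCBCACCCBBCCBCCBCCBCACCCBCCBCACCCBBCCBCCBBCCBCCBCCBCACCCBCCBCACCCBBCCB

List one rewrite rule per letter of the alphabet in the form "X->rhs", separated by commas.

  step 2 ⇒ step 3: CCBBCCBCACCAC ⇒ CCB·CCB·CAC·CAC·CCB·CCB·CAC·CCB·B·CCB·CCB·B·CCB
    A ↦ B
    B ↦ CAC
    C ↦ CCB

A->B, B->CAC, C->CCB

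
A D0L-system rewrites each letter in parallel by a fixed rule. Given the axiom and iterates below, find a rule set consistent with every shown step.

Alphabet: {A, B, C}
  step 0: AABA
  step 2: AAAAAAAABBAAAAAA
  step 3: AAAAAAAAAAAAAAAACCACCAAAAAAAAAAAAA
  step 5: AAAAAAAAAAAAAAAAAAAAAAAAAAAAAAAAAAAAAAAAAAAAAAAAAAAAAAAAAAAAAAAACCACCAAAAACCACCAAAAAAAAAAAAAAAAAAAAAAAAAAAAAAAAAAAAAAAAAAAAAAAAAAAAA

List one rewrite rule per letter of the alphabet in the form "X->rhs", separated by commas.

  step 2 ⇒ step 3: AAAAAAAABBAAAAAA ⇒ AA·AA·AA·AA·AA·AA·AA·AA·CCA·CCA·AA·AA·AA·AA·AA·AA
    A ↦ AA
    B ↦ CCA
    C ↦ B  (constrained at step 3)

A->AA, B->CCA, C->B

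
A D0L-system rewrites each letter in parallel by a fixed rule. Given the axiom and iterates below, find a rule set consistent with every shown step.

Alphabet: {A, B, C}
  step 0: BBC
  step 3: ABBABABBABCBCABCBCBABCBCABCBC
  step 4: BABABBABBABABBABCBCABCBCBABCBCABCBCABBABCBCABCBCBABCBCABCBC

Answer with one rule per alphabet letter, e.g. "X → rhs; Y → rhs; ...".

  step 3 ⇒ step 4: ABBABABBABCBCABCBCBABCBCABCBC ⇒ B·AB·AB·B·AB·B·AB·AB·B·AB·CBC·AB·CBC·B·AB·CBC·AB·CBC·AB·B·AB·CBC·AB·CBC·B·AB·CBC·AB·CBC
    A ↦ B
    B ↦ AB
    C ↦ CBC

A->B, B->AB, C->CBC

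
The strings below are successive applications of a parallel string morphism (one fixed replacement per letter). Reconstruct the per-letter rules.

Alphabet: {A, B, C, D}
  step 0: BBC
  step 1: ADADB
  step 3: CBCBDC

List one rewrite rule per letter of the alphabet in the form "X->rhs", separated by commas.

A->D, B->AD, C->B, D->C

  step 0 ⇒ step 1: BBC ⇒ AD·AD·B
    B ↦ AD
    C ↦ B
    A ↦ D  (constrained at step 1)
    D ↦ C  (constrained at step 1)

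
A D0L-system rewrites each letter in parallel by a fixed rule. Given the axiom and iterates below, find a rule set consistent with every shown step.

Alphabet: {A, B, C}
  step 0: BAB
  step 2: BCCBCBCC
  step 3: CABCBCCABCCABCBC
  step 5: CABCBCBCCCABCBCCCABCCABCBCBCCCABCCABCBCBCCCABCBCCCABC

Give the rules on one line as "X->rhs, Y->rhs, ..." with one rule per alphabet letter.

  step 2 ⇒ step 3: BCCBCBCC ⇒ CA·BC·BC·CA·BC·CA·BC·BC
    B ↦ CA
    C ↦ BC
    A ↦ C  (constrained at step 0)

A->C, B->CA, C->BC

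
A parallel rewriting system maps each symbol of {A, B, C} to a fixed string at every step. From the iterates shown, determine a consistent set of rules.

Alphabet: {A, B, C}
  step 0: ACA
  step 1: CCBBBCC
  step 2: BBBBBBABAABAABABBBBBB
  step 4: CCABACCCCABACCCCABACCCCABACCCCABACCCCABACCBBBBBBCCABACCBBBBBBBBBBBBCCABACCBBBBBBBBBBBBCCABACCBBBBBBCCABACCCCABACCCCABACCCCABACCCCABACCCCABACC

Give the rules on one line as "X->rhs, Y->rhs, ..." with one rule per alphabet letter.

A->CC, B->ABA, C->BBB

  step 1 ⇒ step 2: CCBBBCC ⇒ BBB·BBB·ABA·ABA·ABA·BBB·BBB
    B ↦ ABA
    C ↦ BBB
  step 0 ⇒ step 1: ACA ⇒ CC·BBB·CC
    A ↦ CC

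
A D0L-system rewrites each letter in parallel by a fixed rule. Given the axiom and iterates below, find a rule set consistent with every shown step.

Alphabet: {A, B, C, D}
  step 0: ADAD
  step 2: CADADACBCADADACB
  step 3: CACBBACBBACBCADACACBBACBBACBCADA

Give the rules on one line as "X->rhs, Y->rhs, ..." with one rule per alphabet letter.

  step 2 ⇒ step 3: CADADACBCADADACB ⇒ CA·CB·BA·CB·BA·CB·CA·DA·CA·CB·BA·CB·BA·CB·CA·DA
    A ↦ CB
    B ↦ DA
    C ↦ CA
    D ↦ BA

A->CB, B->DA, C->CA, D->BA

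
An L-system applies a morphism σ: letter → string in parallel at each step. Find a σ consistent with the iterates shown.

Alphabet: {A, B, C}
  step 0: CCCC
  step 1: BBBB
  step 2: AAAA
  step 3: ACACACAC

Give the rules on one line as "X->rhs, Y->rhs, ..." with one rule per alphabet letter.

  step 2 ⇒ step 3: AAAA ⇒ AC·AC·AC·AC
    A ↦ AC
  step 1 ⇒ step 2: BBBB ⇒ A·A·A·A
    B ↦ A
  step 0 ⇒ step 1: CCCC ⇒ B·B·B·B
    C ↦ B

A->AC, B->A, C->B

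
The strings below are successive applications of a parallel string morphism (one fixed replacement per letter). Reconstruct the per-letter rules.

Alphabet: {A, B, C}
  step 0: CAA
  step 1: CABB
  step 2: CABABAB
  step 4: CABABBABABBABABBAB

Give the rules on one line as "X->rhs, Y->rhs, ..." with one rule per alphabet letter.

  step 1 ⇒ step 2: CABB ⇒ CA·B·AB·AB
    A ↦ B
    B ↦ AB
    C ↦ CA

A->B, B->AB, C->CA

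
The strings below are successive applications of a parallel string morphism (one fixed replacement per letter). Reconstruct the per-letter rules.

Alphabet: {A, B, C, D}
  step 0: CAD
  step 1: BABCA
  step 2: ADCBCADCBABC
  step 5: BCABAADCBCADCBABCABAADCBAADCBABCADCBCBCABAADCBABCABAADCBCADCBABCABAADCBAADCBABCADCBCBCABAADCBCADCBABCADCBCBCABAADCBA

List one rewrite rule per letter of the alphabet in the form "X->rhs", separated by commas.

A->BC, B->ADC, C->BA, D->A

  step 1 ⇒ step 2: BABCA ⇒ ADC·BC·ADC·BA·BC
    A ↦ BC
    B ↦ ADC
    C ↦ BA
  step 0 ⇒ step 1: CAD ⇒ BA·BC·A
    D ↦ A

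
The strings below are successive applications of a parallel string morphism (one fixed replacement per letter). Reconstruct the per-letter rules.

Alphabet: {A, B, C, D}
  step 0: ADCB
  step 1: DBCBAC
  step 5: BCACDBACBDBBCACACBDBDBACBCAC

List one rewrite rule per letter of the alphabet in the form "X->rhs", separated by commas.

  step 0 ⇒ step 1: ADCB ⇒ D·BC·B·AC
    A ↦ D
    B ↦ AC
    C ↦ B
    D ↦ BC

A->D, B->AC, C->B, D->BC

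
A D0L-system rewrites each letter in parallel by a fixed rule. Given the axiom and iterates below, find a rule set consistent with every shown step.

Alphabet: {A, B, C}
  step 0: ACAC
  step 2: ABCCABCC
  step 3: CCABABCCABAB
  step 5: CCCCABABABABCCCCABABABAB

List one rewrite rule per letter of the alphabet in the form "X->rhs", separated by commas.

  step 2 ⇒ step 3: ABCCABCC ⇒ C·C·AB·AB·C·C·AB·AB
    A ↦ C
    B ↦ C
    C ↦ AB

A->C, B->C, C->AB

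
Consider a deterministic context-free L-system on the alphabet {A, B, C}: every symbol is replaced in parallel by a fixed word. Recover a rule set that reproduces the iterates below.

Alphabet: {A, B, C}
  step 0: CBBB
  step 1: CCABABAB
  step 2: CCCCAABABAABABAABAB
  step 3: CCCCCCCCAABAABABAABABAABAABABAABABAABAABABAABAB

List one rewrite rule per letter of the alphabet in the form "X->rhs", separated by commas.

  step 2 ⇒ step 3: CCCCAABABAABABAABAB ⇒ CC·CC·CC·CC·AAB·AAB·AB·AAB·AB·AAB·AAB·AB·AAB·AB·AAB·AAB·AB·AAB·AB
    A ↦ AAB
    B ↦ AB
    C ↦ CC

A->AAB, B->AB, C->CC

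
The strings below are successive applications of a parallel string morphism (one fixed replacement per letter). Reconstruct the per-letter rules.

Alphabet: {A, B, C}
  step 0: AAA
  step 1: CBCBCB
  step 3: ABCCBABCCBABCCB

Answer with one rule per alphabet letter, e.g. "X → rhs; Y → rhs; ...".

  step 0 ⇒ step 1: AAA ⇒ CB·CB·CB
    A ↦ CB
    B ↦ A  (constrained at step 1)
    C ↦ BC  (constrained at step 1)

A->CB, B->A, C->BC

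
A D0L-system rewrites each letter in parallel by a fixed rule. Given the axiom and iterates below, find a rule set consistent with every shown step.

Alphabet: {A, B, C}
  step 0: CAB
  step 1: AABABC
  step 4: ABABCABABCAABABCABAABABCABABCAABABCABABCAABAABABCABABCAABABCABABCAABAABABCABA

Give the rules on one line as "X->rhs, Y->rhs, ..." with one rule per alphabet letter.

A->ABA, B->BC, C->A

  step 0 ⇒ step 1: CAB ⇒ A·ABA·BC
    A ↦ ABA
    B ↦ BC
    C ↦ A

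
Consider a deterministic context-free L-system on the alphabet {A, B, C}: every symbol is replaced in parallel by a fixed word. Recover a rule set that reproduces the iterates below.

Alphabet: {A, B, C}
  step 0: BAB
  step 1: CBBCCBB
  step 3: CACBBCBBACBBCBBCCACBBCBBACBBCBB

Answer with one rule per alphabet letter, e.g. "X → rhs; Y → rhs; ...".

  step 0 ⇒ step 1: BAB ⇒ CBB·C·CBB
    A ↦ C
    B ↦ CBB
    C ↦ A  (constrained at step 1)

A->C, B->CBB, C->A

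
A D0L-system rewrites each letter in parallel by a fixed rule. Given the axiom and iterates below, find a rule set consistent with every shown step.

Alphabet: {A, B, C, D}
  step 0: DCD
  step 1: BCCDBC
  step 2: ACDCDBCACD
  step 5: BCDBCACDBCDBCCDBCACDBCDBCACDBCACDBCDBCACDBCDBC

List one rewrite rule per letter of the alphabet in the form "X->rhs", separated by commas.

  step 1 ⇒ step 2: BCCDBC ⇒ A·CD·CD·BC·A·CD
    B ↦ A
    C ↦ CD
    D ↦ BC
    A ↦ B  (constrained at step 2)

A->B, B->A, C->CD, D->BC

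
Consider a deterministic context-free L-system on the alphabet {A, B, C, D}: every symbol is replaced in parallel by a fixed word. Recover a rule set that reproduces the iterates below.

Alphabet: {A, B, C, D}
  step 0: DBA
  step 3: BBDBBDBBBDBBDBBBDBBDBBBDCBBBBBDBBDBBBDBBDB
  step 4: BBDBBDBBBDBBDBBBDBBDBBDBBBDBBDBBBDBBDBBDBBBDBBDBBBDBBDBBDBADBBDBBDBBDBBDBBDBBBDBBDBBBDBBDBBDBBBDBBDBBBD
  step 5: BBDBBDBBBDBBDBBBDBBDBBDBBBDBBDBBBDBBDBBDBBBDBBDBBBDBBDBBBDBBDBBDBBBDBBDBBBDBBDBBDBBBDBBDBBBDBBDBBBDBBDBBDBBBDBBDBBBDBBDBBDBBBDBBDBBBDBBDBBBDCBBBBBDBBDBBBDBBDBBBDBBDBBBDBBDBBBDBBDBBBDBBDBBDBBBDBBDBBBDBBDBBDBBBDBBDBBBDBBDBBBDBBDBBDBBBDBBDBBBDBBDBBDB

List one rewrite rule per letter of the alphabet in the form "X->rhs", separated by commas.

A->CBB, B->BBD, C->AD, D->B

  step 4 ⇒ step 5: BBDBBDBBBDBBDBBBDBBDBBDBBBDBBDBBBDBBDBBDBBBDBBDBBBDBBDBBDBADBBDBBDBBDBBDBBDBBBDBBDBBBDBBDBBDBBBDBBDBBBD ⇒ BBD·BBD·B·BBD·BBD·B·BBD·BBD·BBD·B·BBD·BBD·B·BBD·BBD·BBD·B·BBD·BBD·B·BBD·BBD·B·BBD·BBD·BBD·B·BBD·BBD·B·BBD·BBD·BBD·B·BBD·BBD·B·BBD·BBD·B·BBD·BBD·BBD·B·BBD·BBD·B·BBD·BBD·BBD·B·BBD·BBD·B·BBD·BBD·B·BBD·CBB·B·BBD·BBD·B·BBD·BBD·B·BBD·BBD·B·BBD·BBD·B·BBD·BBD·B·BBD·BBD·BBD·B·BBD·BBD·B·BBD·BBD·BBD·B·BBD·BBD·B·BBD·BBD·B·BBD·BBD·BBD·B·BBD·BBD·B·BBD·BBD·BBD·B
    A ↦ CBB
    B ↦ BBD
    D ↦ B
  step 3 ⇒ step 4: BBDBBDBBBDBBDBBBDBBDBBBDCBBBBBDBBDBBBDBBDB ⇒ BBD·BBD·B·BBD·BBD·B·BBD·BBD·BBD·B·BBD·BBD·B·BBD·BBD·BBD·B·BBD·BBD·B·BBD·BBD·BBD·B·AD·BBD·BBD·BBD·BBD·BBD·B·BBD·BBD·B·BBD·BBD·BBD·B·BBD·BBD·B·BBD
    C ↦ AD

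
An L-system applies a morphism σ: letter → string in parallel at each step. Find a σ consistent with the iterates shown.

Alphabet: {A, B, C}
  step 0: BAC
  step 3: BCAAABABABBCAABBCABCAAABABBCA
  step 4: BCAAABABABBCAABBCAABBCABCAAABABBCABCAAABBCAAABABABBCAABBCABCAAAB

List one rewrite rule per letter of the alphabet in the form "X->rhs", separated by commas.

A->AB, B->BCA, C->A

  step 3 ⇒ step 4: BCAAABABABBCAABBCABCAAABABBCA ⇒ BCA·A·AB·AB·AB·BCA·AB·BCA·AB·BCA·BCA·A·AB·AB·BCA·BCA·A·AB·BCA·A·AB·AB·AB·BCA·AB·BCA·BCA·A·AB
    A ↦ AB
    B ↦ BCA
    C ↦ A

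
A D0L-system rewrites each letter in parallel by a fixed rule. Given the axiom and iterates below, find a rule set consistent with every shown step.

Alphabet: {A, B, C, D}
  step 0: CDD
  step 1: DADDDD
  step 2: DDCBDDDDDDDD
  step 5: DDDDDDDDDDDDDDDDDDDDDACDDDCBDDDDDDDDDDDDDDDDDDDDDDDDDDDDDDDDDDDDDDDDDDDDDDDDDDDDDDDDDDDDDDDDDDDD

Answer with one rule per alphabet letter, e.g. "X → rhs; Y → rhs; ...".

A->CB, B->CD, C->DA, D->DD

  step 1 ⇒ step 2: DADDDD ⇒ DD·CB·DD·DD·DD·DD
    A ↦ CB
    D ↦ DD
    B ↦ CD  (constrained at step 2)
  step 0 ⇒ step 1: CDD ⇒ DA·DD·DD
    C ↦ DA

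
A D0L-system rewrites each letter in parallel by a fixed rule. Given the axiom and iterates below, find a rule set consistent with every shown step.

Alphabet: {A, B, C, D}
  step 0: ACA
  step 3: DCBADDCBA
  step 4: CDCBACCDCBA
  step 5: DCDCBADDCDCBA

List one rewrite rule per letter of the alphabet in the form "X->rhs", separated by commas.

  step 4 ⇒ step 5: CDCBACCDCBA ⇒ D·C·D·C·BA·D·D·C·D·C·BA
    A ↦ BA
    B ↦ C
    C ↦ D
    D ↦ C

A->BA, B->C, C->D, D->C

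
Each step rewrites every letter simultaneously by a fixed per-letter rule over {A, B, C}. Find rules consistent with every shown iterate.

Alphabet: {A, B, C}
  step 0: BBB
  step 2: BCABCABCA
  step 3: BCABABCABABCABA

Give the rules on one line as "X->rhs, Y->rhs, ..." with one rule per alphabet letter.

A->BA, B->BC, C->A

  step 2 ⇒ step 3: BCABCABCA ⇒ BC·A·BA·BC·A·BA·BC·A·BA
    A ↦ BA
    B ↦ BC
    C ↦ A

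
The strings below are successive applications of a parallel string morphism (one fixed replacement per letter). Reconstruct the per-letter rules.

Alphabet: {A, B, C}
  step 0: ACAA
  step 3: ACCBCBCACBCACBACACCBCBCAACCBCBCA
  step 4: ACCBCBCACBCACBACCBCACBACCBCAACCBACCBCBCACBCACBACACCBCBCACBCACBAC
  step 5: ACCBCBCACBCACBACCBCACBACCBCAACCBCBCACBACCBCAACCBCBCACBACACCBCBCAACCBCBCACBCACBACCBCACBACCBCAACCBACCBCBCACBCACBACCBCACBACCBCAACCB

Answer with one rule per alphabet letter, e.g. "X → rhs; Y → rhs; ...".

A->AC, B->CA, C->CB

  step 4 ⇒ step 5: ACCBCBCACBCACBACCBCACBACCBCAACCBACCBCBCACBCACBACACCBCBCACBCACBAC ⇒ AC·CB·CB·CA·CB·CA·CB·AC·CB·CA·CB·AC·CB·CA·AC·CB·CB·CA·CB·AC·CB·CA·AC·CB·CB·CA·CB·AC·AC·CB·CB·CA·AC·CB·CB·CA·CB·CA·CB·AC·CB·CA·CB·AC·CB·CA·AC·CB·AC·CB·CB·CA·CB·CA·CB·AC·CB·CA·CB·AC·CB·CA·AC·CB
    A ↦ AC
    B ↦ CA
    C ↦ CB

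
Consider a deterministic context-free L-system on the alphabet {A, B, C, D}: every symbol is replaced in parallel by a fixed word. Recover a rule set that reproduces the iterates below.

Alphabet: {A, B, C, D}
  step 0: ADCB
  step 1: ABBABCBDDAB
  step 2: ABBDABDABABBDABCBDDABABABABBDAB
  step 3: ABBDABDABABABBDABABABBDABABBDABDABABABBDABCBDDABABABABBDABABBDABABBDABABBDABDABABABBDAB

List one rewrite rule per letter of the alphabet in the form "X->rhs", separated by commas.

A->ABB, B->DAB, C->CBD, D->AB

  step 2 ⇒ step 3: ABBDABDABABBDABCBDDABABABABBDAB ⇒ ABB·DAB·DAB·AB·ABB·DAB·AB·ABB·DAB·ABB·DAB·DAB·AB·ABB·DAB·CBD·DAB·AB·AB·ABB·DAB·ABB·DAB·ABB·DAB·ABB·DAB·DAB·AB·ABB·DAB
    A ↦ ABB
    B ↦ DAB
    C ↦ CBD
    D ↦ AB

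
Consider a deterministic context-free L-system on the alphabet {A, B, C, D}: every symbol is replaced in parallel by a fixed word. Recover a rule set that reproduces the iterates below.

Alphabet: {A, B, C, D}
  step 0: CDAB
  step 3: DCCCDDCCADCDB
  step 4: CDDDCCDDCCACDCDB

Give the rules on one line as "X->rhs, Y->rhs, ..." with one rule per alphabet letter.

  step 3 ⇒ step 4: DCCCDDCCADCDB ⇒ C·D·D·D·C·C·D·D·CCA·C·D·C·DB
    A ↦ CCA
    B ↦ DB
    C ↦ D
    D ↦ C

A->CCA, B->DB, C->D, D->C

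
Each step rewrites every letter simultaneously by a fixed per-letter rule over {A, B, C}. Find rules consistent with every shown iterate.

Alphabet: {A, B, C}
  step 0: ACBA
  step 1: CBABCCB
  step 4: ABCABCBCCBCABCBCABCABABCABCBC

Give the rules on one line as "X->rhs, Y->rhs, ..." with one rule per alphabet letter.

A->CB, B->C, C->AB

  step 0 ⇒ step 1: ACBA ⇒ CB·AB·C·CB
    A ↦ CB
    B ↦ C
    C ↦ AB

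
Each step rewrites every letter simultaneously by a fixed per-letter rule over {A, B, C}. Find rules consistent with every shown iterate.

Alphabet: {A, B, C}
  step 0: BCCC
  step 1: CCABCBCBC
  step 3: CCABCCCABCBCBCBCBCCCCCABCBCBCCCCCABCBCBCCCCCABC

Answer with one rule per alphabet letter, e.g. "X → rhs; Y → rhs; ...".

A->CC, B->CCA, C->BC

  step 0 ⇒ step 1: BCCC ⇒ CCA·BC·BC·BC
    B ↦ CCA
    C ↦ BC
    A ↦ CC  (constrained at step 1)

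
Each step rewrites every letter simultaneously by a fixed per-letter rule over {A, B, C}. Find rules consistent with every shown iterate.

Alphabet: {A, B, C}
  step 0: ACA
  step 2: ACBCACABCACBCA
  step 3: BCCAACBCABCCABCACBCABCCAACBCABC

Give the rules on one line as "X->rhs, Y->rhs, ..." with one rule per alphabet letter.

A->BC, B->ACB, C->CA

  step 2 ⇒ step 3: ACBCACABCACBCA ⇒ BC·CA·ACB·CA·BC·CA·BC·ACB·CA·BC·CA·ACB·CA·BC
    A ↦ BC
    B ↦ ACB
    C ↦ CA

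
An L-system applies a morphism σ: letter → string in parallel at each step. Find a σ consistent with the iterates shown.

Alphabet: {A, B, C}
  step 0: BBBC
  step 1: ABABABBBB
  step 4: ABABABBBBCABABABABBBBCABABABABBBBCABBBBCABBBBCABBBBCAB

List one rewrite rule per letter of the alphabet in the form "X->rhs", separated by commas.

A->C, B->AB, C->BBB

  step 0 ⇒ step 1: BBBC ⇒ AB·AB·AB·BBB
    B ↦ AB
    C ↦ BBB
    A ↦ C  (constrained at step 1)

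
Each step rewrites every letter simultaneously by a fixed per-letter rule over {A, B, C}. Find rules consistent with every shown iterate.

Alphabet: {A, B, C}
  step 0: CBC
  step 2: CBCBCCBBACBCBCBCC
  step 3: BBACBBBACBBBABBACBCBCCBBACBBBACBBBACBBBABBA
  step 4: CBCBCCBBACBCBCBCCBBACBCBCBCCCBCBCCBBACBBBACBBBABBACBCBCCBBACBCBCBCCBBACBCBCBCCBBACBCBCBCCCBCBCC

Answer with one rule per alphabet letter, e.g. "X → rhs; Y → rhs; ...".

A->CC, B->CB, C->BBA

  step 3 ⇒ step 4: BBACBBBACBBBABBACBCBCCBBACBBBACBBBACBBBABBA ⇒ CB·CB·CC·BBA·CB·CB·CB·CC·BBA·CB·CB·CB·CC·CB·CB·CC·BBA·CB·BBA·CB·BBA·BBA·CB·CB·CC·BBA·CB·CB·CB·CC·BBA·CB·CB·CB·CC·BBA·CB·CB·CB·CC·CB·CB·CC
    A ↦ CC
    B ↦ CB
    C ↦ BBA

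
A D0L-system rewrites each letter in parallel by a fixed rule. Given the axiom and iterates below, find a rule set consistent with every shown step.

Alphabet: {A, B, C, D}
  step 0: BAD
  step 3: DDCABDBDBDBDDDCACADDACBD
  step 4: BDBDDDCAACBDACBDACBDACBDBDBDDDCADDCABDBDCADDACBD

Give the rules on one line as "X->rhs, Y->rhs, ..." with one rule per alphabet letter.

A->CA, B->AC, C->DD, D->BD

  step 3 ⇒ step 4: DDCABDBDBDBDDDCACADDACBD ⇒ BD·BD·DD·CA·AC·BD·AC·BD·AC·BD·AC·BD·BD·BD·DD·CA·DD·CA·BD·BD·CA·DD·AC·BD
    A ↦ CA
    B ↦ AC
    C ↦ DD
    D ↦ BD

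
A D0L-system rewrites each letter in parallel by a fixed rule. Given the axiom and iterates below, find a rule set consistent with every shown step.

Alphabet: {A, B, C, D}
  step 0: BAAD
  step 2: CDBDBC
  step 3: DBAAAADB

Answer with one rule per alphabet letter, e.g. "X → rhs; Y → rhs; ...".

A->C, B->A, C->DB, D->A

  step 2 ⇒ step 3: CDBDBC ⇒ DB·A·A·A·A·DB
    B ↦ A
    C ↦ DB
    D ↦ A
    A ↦ C  (constrained at step 0)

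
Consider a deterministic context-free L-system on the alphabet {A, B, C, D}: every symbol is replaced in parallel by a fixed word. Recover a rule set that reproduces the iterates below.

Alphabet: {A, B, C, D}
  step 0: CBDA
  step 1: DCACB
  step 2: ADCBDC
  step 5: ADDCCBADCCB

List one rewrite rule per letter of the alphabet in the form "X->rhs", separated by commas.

A->CB, B->C, C->D, D->A

  step 1 ⇒ step 2: DCACB ⇒ A·D·CB·D·C
    A ↦ CB
    B ↦ C
    C ↦ D
    D ↦ A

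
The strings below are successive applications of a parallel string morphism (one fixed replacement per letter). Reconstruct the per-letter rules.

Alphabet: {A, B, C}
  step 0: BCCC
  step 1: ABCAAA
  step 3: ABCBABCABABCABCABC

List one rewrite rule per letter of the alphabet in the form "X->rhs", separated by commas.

  step 0 ⇒ step 1: BCCC ⇒ ABC·A·A·A
    B ↦ ABC
    C ↦ A
    A ↦ B  (constrained at step 1)

A->B, B->ABC, C->A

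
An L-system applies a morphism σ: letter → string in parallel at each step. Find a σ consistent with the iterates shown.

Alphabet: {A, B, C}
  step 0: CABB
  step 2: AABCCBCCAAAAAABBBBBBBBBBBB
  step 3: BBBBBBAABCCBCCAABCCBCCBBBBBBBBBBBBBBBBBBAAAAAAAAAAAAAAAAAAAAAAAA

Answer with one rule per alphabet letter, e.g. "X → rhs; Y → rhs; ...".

  step 2 ⇒ step 3: AABCCBCCAAAAAABBBBBBBBBBBB ⇒ BBB·BBB·AA·BCC·BCC·AA·BCC·BCC·BBB·BBB·BBB·BBB·BBB·BBB·AA·AA·AA·AA·AA·AA·AA·AA·AA·AA·AA·AA
    A ↦ BBB
    B ↦ AA
    C ↦ BCC

A->BBB, B->AA, C->BCC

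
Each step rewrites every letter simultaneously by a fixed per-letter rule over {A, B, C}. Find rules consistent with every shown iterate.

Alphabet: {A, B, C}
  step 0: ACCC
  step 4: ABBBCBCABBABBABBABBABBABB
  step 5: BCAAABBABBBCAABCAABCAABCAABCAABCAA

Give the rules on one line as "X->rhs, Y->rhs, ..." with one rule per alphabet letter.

  step 4 ⇒ step 5: ABBBCBCABBABBABBABBABBABB ⇒ BC·A·A·A·BB·A·BB·BC·A·A·BC·A·A·BC·A·A·BC·A·A·BC·A·A·BC·A·A
    A ↦ BC
    B ↦ A
    C ↦ BB

A->BC, B->A, C->BB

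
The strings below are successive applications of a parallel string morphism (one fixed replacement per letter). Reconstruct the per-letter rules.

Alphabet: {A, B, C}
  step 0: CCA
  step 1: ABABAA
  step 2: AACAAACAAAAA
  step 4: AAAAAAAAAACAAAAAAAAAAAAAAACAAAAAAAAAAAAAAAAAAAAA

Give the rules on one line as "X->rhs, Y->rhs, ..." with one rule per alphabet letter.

  step 1 ⇒ step 2: ABABAA ⇒ AA·CA·AA·CA·AA·AA
    A ↦ AA
    B ↦ CA
  step 0 ⇒ step 1: CCA ⇒ AB·AB·AA
    C ↦ AB

A->AA, B->CA, C->AB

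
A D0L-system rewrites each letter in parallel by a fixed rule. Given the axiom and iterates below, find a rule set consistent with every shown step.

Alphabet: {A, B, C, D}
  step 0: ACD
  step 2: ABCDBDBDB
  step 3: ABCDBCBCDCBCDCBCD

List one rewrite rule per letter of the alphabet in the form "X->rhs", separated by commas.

  step 2 ⇒ step 3: ABCDBDBDB ⇒ ABC·D·B·CBC·D·CBC·D·CBC·D
    A ↦ ABC
    B ↦ D
    C ↦ B
    D ↦ CBC

A->ABC, B->D, C->B, D->CBC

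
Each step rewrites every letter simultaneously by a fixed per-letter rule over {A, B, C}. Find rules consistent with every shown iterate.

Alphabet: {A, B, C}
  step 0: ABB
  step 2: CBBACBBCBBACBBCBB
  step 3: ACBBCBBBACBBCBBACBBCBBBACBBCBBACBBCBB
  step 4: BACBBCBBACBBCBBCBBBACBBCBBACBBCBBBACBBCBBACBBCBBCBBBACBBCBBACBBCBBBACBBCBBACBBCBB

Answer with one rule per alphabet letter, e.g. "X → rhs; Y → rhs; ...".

  step 3 ⇒ step 4: ACBBCBBBACBBCBBACBBCBBBACBBCBBACBBCBB ⇒ B·A·CBB·CBB·A·CBB·CBB·CBB·B·A·CBB·CBB·A·CBB·CBB·B·A·CBB·CBB·A·CBB·CBB·CBB·B·A·CBB·CBB·A·CBB·CBB·B·A·CBB·CBB·A·CBB·CBB
    A ↦ B
    B ↦ CBB
    C ↦ A

A->B, B->CBB, C->A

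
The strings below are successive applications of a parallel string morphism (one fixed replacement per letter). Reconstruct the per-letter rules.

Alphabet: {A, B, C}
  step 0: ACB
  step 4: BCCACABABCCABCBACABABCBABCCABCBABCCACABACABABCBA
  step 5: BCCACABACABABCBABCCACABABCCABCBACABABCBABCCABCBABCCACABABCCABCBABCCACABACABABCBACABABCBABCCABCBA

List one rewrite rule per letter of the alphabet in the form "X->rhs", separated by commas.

  step 4 ⇒ step 5: BCCACABABCCABCBACABABCBABCCABCBABCCACABACABABCBA ⇒ BC·CA·CA·BA·CA·BA·BC·BA·BC·CA·CA·BA·BC·CA·BC·BA·CA·BA·BC·BA·BC·CA·BC·BA·BC·CA·CA·BA·BC·CA·BC·BA·BC·CA·CA·BA·CA·BA·BC·BA·CA·BA·BC·BA·BC·CA·BC·BA
    A ↦ BA
    B ↦ BC
    C ↦ CA

A->BA, B->BC, C->CA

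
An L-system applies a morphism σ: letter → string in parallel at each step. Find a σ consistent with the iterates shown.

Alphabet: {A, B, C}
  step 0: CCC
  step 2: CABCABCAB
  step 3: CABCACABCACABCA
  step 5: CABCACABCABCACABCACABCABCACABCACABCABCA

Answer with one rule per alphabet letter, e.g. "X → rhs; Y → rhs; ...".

A->B, B->CA, C->CA

  step 2 ⇒ step 3: CABCABCAB ⇒ CA·B·CA·CA·B·CA·CA·B·CA
    A ↦ B
    B ↦ CA
    C ↦ CA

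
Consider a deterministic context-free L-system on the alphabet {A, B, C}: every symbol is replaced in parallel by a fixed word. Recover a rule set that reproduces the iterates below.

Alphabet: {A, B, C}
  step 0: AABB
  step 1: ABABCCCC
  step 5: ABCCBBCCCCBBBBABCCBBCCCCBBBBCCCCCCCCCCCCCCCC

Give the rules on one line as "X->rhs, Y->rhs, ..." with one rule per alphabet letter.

  step 0 ⇒ step 1: AABB ⇒ AB·AB·CC·CC
    A ↦ AB
    B ↦ CC
    C ↦ B  (constrained at step 1)

A->AB, B->CC, C->B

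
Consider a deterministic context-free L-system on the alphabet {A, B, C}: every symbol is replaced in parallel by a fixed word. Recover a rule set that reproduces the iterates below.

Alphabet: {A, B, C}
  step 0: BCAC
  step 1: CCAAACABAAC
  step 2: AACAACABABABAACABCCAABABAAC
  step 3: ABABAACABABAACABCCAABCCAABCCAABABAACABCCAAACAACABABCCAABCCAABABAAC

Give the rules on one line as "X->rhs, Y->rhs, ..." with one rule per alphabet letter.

  step 2 ⇒ step 3: AACAACABABABAACABCCAABABAAC ⇒ AB·AB·AAC·AB·AB·AAC·AB·CCA·AB·CCA·AB·CCA·AB·AB·AAC·AB·CCA·AAC·AAC·AB·AB·CCA·AB·CCA·AB·AB·AAC
    A ↦ AB
    B ↦ CCA
    C ↦ AAC

A->AB, B->CCA, C->AAC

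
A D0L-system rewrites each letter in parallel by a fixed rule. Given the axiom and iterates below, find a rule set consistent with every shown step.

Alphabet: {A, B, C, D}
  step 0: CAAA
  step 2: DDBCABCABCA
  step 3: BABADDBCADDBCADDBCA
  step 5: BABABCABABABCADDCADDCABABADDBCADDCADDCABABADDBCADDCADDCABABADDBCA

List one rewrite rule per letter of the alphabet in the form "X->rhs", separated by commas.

A->CA, B->DD, C->B, D->BA

  step 2 ⇒ step 3: DDBCABCABCA ⇒ BA·BA·DD·B·CA·DD·B·CA·DD·B·CA
    A ↦ CA
    B ↦ DD
    C ↦ B
    D ↦ BA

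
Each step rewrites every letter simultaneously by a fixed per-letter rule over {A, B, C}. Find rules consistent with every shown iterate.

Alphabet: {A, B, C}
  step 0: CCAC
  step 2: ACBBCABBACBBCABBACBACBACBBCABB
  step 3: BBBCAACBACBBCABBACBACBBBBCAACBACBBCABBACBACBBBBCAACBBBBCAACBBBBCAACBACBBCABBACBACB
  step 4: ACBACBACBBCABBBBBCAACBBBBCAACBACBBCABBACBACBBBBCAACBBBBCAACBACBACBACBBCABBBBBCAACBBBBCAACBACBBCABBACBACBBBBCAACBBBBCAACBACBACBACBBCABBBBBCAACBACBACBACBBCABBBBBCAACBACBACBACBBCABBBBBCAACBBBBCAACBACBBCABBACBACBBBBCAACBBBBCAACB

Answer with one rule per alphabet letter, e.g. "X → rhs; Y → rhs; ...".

A->BB, B->ACB, C->BCA

  step 3 ⇒ step 4: BBBCAACBACBBCABBACBACBBBBCAACBACBBCABBACBACBBBBCAACBBBBCAACBBBBCAACBACBBCABBACBACB ⇒ ACB·ACB·ACB·BCA·BB·BB·BCA·ACB·BB·BCA·ACB·ACB·BCA·BB·ACB·ACB·BB·BCA·ACB·BB·BCA·ACB·ACB·ACB·ACB·BCA·BB·BB·BCA·ACB·BB·BCA·ACB·ACB·BCA·BB·ACB·ACB·BB·BCA·ACB·BB·BCA·ACB·ACB·ACB·ACB·BCA·BB·BB·BCA·ACB·ACB·ACB·ACB·BCA·BB·BB·BCA·ACB·ACB·ACB·ACB·BCA·BB·BB·BCA·ACB·BB·BCA·ACB·ACB·BCA·BB·ACB·ACB·BB·BCA·ACB·BB·BCA·ACB
    A ↦ BB
    B ↦ ACB
    C ↦ BCA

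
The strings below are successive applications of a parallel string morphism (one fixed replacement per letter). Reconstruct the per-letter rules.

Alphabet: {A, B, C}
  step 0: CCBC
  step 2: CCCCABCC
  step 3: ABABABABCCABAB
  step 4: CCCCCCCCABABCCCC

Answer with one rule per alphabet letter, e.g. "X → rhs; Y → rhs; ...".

  step 3 ⇒ step 4: ABABABABCCABAB ⇒ C·C·C·C·C·C·C·C·AB·AB·C·C·C·C
    A ↦ C
    B ↦ C
    C ↦ AB

A->C, B->C, C->AB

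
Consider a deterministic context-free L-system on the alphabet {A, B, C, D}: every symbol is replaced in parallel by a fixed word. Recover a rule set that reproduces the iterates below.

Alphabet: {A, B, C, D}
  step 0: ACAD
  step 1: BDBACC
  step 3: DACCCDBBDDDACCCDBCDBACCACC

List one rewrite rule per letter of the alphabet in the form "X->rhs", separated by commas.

  step 0 ⇒ step 1: ACAD ⇒ B·D·B·ACC
    A ↦ B
    C ↦ D
    D ↦ ACC
    B ↦ CDB  (constrained at step 1)

A->B, B->CDB, C->D, D->ACC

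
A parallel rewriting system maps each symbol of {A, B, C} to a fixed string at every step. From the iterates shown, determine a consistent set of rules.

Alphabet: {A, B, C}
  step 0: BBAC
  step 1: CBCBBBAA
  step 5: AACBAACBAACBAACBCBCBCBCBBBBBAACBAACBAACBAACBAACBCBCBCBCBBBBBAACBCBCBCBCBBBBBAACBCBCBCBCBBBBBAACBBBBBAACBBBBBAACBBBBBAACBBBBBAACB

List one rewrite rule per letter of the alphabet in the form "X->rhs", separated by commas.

A->BB, B->CB, C->AA

  step 0 ⇒ step 1: BBAC ⇒ CB·CB·BB·AA
    A ↦ BB
    B ↦ CB
    C ↦ AA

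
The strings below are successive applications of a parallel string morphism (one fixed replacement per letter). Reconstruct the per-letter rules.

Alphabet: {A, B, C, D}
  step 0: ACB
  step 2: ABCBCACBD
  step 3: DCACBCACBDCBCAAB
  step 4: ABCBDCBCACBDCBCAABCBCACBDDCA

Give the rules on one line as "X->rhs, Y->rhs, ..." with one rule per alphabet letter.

A->D, B->CA, C->CB, D->AB

  step 3 ⇒ step 4: DCACBCACBDCBCAAB ⇒ AB·CB·D·CB·CA·CB·D·CB·CA·AB·CB·CA·CB·D·D·CA
    A ↦ D
    B ↦ CA
    C ↦ CB
    D ↦ AB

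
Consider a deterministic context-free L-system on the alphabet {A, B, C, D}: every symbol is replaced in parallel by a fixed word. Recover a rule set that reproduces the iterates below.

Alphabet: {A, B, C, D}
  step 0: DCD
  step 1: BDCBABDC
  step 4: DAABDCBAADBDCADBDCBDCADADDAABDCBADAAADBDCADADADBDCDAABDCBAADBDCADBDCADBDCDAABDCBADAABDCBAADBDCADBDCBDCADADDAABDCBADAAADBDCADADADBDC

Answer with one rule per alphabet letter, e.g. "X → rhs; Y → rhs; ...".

  step 0 ⇒ step 1: DCD ⇒ BDC·BA·BDC
    C ↦ BA
    D ↦ BDC
    A ↦ AD  (constrained at step 1)
    B ↦ DAA  (constrained at step 1)

A->AD, B->DAA, C->BA, D->BDC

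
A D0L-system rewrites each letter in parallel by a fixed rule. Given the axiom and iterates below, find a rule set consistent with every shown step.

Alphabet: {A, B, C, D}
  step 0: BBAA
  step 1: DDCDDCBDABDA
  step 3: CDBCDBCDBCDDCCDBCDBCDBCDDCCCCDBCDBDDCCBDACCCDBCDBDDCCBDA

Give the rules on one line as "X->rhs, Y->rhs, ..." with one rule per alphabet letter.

  step 0 ⇒ step 1: BBAA ⇒ DDC·DDC·BDA·BDA
    A ↦ BDA
    B ↦ DDC
    C ↦ CDB  (constrained at step 1)
    D ↦ C  (constrained at step 1)

A->BDA, B->DDC, C->CDB, D->C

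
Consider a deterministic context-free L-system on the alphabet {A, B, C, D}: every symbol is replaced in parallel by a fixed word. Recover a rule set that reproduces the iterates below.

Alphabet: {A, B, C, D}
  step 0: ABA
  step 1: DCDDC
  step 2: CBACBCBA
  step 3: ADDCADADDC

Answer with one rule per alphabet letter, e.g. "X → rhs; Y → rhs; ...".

  step 2 ⇒ step 3: CBACBCBA ⇒ A·D·DC·A·D·A·D·DC
    A ↦ DC
    B ↦ D
    C ↦ A
  step 1 ⇒ step 2: DCDDC ⇒ CB·A·CB·CB·A
    D ↦ CB

A->DC, B->D, C->A, D->CB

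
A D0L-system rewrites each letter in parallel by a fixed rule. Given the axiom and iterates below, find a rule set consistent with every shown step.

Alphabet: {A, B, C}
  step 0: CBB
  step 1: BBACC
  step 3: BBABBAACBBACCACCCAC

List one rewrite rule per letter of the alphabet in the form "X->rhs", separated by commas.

A->AC, B->C, C->BBA

  step 0 ⇒ step 1: CBB ⇒ BBA·C·C
    B ↦ C
    C ↦ BBA
    A ↦ AC  (constrained at step 1)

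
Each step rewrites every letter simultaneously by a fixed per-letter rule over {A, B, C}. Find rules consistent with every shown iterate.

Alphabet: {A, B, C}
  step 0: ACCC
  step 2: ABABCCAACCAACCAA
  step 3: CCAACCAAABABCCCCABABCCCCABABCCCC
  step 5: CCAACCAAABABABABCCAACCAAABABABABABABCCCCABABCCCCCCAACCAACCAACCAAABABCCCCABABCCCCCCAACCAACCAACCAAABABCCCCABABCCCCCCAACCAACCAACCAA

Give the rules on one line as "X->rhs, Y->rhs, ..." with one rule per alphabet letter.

A->CC, B->AA, C->AB

  step 2 ⇒ step 3: ABABCCAACCAACCAA ⇒ CC·AA·CC·AA·AB·AB·CC·CC·AB·AB·CC·CC·AB·AB·CC·CC
    A ↦ CC
    B ↦ AA
    C ↦ AB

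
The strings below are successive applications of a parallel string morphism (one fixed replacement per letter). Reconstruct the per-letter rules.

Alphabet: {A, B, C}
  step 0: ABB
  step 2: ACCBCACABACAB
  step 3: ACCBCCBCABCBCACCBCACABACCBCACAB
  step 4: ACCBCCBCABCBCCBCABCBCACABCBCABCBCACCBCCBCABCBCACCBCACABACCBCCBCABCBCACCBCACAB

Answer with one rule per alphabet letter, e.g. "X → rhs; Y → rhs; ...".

  step 3 ⇒ step 4: ACCBCCBCABCBCACCBCACABACCBCACAB ⇒ AC·CBC·CBC·AB·CBC·CBC·AB·CBC·AC·AB·CBC·AB·CBC·AC·CBC·CBC·AB·CBC·AC·CBC·AC·AB·AC·CBC·CBC·AB·CBC·AC·CBC·AC·AB
    A ↦ AC
    B ↦ AB
    C ↦ CBC

A->AC, B->AB, C->CBC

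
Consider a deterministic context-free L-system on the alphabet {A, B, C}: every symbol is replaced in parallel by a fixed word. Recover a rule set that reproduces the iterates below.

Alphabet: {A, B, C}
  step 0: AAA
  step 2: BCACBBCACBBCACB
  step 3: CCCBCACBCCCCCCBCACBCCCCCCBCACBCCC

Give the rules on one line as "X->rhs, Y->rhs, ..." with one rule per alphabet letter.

  step 2 ⇒ step 3: BCACBBCACBBCACB ⇒ CCC·B·CAC·B·CCC·CCC·B·CAC·B·CCC·CCC·B·CAC·B·CCC
    A ↦ CAC
    B ↦ CCC
    C ↦ B

A->CAC, B->CCC, C->B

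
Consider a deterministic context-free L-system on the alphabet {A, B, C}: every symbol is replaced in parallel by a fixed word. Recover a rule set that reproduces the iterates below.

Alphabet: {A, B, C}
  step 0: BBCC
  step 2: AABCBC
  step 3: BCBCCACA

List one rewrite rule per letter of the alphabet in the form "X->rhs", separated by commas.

A->BC, B->C, C->A

  step 2 ⇒ step 3: AABCBC ⇒ BC·BC·C·A·C·A
    A ↦ BC
    B ↦ C
    C ↦ A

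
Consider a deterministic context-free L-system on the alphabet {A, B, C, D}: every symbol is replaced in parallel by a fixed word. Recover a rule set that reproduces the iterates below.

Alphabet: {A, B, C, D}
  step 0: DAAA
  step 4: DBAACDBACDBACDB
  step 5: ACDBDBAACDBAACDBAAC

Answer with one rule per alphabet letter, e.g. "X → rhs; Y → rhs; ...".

  step 4 ⇒ step 5: DBAACDBACDBACDB ⇒ A·C·DB·DB·A·A·C·DB·A·A·C·DB·A·A·C
    A ↦ DB
    B ↦ C
    C ↦ A
    D ↦ A

A->DB, B->C, C->A, D->A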